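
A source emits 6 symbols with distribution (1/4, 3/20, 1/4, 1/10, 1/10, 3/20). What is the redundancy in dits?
0.0299 dits

Redundancy measures how far a source is from maximum entropy:
R = H_max - H(X)

Maximum entropy for 6 symbols: H_max = log_10(6) = 0.7782 dits
Actual entropy: H(X) = 0.7482 dits
Redundancy: R = 0.7782 - 0.7482 = 0.0299 dits

This redundancy represents potential for compression: the source could be compressed by 0.0299 dits per symbol.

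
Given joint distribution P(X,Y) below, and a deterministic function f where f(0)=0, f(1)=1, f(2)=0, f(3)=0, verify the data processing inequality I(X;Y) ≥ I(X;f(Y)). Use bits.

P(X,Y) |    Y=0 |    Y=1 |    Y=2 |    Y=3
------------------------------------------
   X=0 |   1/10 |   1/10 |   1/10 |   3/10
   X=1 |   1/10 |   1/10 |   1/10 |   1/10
I(X;Y) = 0.0464, I(X;f(Y)) = 0.0074, inequality holds: 0.0464 ≥ 0.0074

Data Processing Inequality: For any Markov chain X → Y → Z, we have I(X;Y) ≥ I(X;Z).

Here Z = f(Y) is a deterministic function of Y, forming X → Y → Z.

Original I(X;Y) = 0.0464 bits

After applying f:
P(X,Z) where Z=f(Y):
- P(X,Z=0) = P(X,Y=0) + P(X,Y=2) + P(X,Y=3)
- P(X,Z=1) = P(X,Y=1)

I(X;Z) = I(X;f(Y)) = 0.0074 bits

Verification: 0.0464 ≥ 0.0074 ✓

Information cannot be created by processing; the function f can only lose information about X.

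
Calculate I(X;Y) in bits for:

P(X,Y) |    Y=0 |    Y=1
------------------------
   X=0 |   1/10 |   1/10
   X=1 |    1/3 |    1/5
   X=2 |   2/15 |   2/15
0.0114 bits

Mutual information: I(X;Y) = H(X) + H(Y) - H(X,Y)

Marginals:
P(X) = (1/5, 8/15, 4/15), H(X) = 1.4566 bits
P(Y) = (17/30, 13/30), H(Y) = 0.9871 bits

Joint entropy: H(X,Y) = 2.4323 bits

I(X;Y) = 1.4566 + 0.9871 - 2.4323 = 0.0114 bits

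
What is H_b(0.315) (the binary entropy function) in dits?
0.2706 dits

The binary entropy function is:
H(p) = -p log(p) - (1-p) log(1-p)

H(0.315) = -0.315 × log_10(0.315) - 0.685 × log_10(0.685)
H(0.315) = 0.2706 dits

Note: Binary entropy is maximized at p=0.5 (H=1 bit) and minimized at p=0 or p=1 (H=0).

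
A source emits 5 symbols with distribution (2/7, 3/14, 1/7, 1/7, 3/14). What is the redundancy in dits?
0.0153 dits

Redundancy measures how far a source is from maximum entropy:
R = H_max - H(X)

Maximum entropy for 5 symbols: H_max = log_10(5) = 0.6990 dits
Actual entropy: H(X) = 0.6836 dits
Redundancy: R = 0.6990 - 0.6836 = 0.0153 dits

This redundancy represents potential for compression: the source could be compressed by 0.0153 dits per symbol.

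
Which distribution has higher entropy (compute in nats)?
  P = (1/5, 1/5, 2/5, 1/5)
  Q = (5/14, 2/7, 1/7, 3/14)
Q

Computing entropies in nats:
H(P) = 1.3322
H(Q) = 1.3337

Distribution Q has higher entropy.

Intuition: The distribution closer to uniform (more spread out) has higher entropy.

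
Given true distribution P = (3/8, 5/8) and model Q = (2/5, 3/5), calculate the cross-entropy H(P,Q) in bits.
0.9563 bits

Cross-entropy: H(P,Q) = -Σ p(x) log q(x)

Alternatively: H(P,Q) = H(P) + D_KL(P||Q)
H(P) = 0.9544 bits
D_KL(P||Q) = 0.0019 bits

H(P,Q) = 0.9544 + 0.0019 = 0.9563 bits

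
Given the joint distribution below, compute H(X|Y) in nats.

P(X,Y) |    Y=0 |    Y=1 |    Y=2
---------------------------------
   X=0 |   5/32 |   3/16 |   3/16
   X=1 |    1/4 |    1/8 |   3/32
0.6600 nats

Using the chain rule: H(X|Y) = H(X,Y) - H(Y)

First, compute H(X,Y) = 1.7462 nats

Marginal P(Y) = (13/32, 5/16, 9/32)
H(Y) = 1.0862 nats

H(X|Y) = H(X,Y) - H(Y) = 1.7462 - 1.0862 = 0.6600 nats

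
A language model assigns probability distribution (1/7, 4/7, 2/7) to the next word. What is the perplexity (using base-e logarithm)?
2.6005

Perplexity is e^H (or exp(H) for natural log).

First, H = -Σ p log p = 0.9557 nats
Perplexity = e^0.9557 = 2.6005

Interpretation: The model's uncertainty is equivalent to choosing uniformly among 2.6 options.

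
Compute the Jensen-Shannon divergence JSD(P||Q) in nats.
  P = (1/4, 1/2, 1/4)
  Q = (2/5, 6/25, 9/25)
0.0371 nats

Jensen-Shannon divergence is:
JSD(P||Q) = 0.5 × D_KL(P||M) + 0.5 × D_KL(Q||M)
where M = 0.5 × (P + Q) is the mixture distribution.

M = 0.5 × (1/4, 1/2, 1/4) + 0.5 × (2/5, 6/25, 9/25) = (13/40, 0.37, 0.305)

D_KL(P||M) = 0.0352 nats
D_KL(Q||M) = 0.0389 nats

JSD(P||Q) = 0.5 × 0.0352 + 0.5 × 0.0389 = 0.0371 nats

Unlike KL divergence, JSD is symmetric and bounded: 0 ≤ JSD ≤ log(2).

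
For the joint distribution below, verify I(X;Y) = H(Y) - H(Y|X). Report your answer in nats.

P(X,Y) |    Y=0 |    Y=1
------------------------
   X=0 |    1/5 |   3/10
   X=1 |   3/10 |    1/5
I(X;Y) = 0.0201 nats

Mutual information has multiple equivalent forms:
- I(X;Y) = H(X) - H(X|Y)
- I(X;Y) = H(Y) - H(Y|X)
- I(X;Y) = H(X) + H(Y) - H(X,Y)

Computing all quantities:
H(X) = 0.6931, H(Y) = 0.6931, H(X,Y) = 1.3662
H(X|Y) = 0.6730, H(Y|X) = 0.6730

Verification:
H(X) - H(X|Y) = 0.6931 - 0.6730 = 0.0201
H(Y) - H(Y|X) = 0.6931 - 0.6730 = 0.0201
H(X) + H(Y) - H(X,Y) = 0.6931 + 0.6931 - 1.3662 = 0.0201

All forms give I(X;Y) = 0.0201 nats. ✓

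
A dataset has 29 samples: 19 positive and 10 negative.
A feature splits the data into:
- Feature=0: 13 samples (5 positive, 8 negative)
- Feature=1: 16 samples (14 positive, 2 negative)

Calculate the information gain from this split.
0.1986 bits

Information Gain = H(Y) - H(Y|Feature)

Before split:
P(positive) = 19/29 = 0.6552
H(Y) = 0.9294 bits

After split:
Feature=0: H = 0.9612 bits (weight = 13/29)
Feature=1: H = 0.5436 bits (weight = 16/29)
H(Y|Feature) = (13/29)×0.9612 + (16/29)×0.5436 = 0.7308 bits

Information Gain = 0.9294 - 0.7308 = 0.1986 bits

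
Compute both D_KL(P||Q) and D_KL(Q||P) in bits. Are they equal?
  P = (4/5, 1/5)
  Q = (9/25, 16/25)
D_KL(P||Q) = 0.5860, D_KL(Q||P) = 0.6592

KL divergence is not symmetric: D_KL(P||Q) ≠ D_KL(Q||P) in general.

D_KL(P||Q) = 0.5860 bits
D_KL(Q||P) = 0.6592 bits

No, they are not equal!

This asymmetry is why KL divergence is not a true distance metric.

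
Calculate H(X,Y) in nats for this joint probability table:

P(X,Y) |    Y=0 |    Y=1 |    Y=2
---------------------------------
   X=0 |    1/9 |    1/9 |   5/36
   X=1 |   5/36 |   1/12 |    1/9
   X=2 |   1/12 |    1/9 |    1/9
2.1832 nats

Joint entropy is H(X,Y) = -Σ_{x,y} p(x,y) log p(x,y).

Summing over all non-zero entries:
H(X,Y) = -[1/9·log_e(1/9) + 1/9·log_e(1/9) + 5/36·log_e(5/36) + 5/36·log_e(5/36) + 1/12·log_e(1/12) + 1/9·log_e(1/9) + 1/12·log_e(1/12) + 1/9·log_e(1/9) + 1/9·log_e(1/9)]
H(X,Y) = 2.1832 nats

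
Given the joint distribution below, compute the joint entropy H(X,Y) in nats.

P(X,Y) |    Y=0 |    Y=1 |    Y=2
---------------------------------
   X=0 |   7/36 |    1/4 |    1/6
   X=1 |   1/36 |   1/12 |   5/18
1.6261 nats

Joint entropy is H(X,Y) = -Σ_{x,y} p(x,y) log p(x,y).

Summing over all non-zero entries:
H(X,Y) = -[7/36·log_e(7/36) + 1/4·log_e(1/4) + 1/6·log_e(1/6) + 1/36·log_e(1/36) + 1/12·log_e(1/12) + 5/18·log_e(5/18)]
H(X,Y) = 1.6261 nats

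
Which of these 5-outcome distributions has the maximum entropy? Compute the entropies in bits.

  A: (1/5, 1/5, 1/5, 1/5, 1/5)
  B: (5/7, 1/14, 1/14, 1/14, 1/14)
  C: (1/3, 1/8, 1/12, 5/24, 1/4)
A

For a discrete distribution over n outcomes, entropy is maximized by the uniform distribution.

Computing entropies:
H(A) = 2.3219 bits
H(B) = 1.4345 bits
H(C) = 2.1735 bits

The uniform distribution (where all probabilities equal 1/5) achieves the maximum entropy of log_2(5) = 2.3219 bits.

Distribution A has the highest entropy.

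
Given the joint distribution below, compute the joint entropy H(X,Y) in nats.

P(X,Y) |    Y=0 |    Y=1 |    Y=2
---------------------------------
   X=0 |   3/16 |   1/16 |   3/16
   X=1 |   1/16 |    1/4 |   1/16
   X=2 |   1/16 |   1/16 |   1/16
2.0140 nats

Joint entropy is H(X,Y) = -Σ_{x,y} p(x,y) log p(x,y).

Summing over all non-zero entries:
H(X,Y) = -[3/16·log_e(3/16) + 1/16·log_e(1/16) + 3/16·log_e(3/16) + 1/16·log_e(1/16) + 1/4·log_e(1/4) + 1/16·log_e(1/16) + 1/16·log_e(1/16) + 1/16·log_e(1/16) + 1/16·log_e(1/16)]
H(X,Y) = 2.0140 nats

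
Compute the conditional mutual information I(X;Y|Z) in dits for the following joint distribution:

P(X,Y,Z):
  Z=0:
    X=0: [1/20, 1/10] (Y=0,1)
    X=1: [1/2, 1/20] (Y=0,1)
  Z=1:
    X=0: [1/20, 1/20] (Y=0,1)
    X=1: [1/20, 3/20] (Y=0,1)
0.0477 dits

Conditional mutual information: I(X;Y|Z) = H(X|Z) + H(Y|Z) - H(X,Y|Z)

H(Z) = 0.2653
H(X,Z) = 0.5062 → H(X|Z) = 0.2409
H(Y,Z) = 0.5062 → H(Y|Z) = 0.2409
H(X,Y,Z) = 0.6994 → H(X,Y|Z) = 0.4341

I(X;Y|Z) = 0.2409 + 0.2409 - 0.4341 = 0.0477 dits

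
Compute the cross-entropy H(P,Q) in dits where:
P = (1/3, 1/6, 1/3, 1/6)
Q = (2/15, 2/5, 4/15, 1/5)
0.6658 dits

Cross-entropy: H(P,Q) = -Σ p(x) log q(x)

Alternatively: H(P,Q) = H(P) + D_KL(P||Q)
H(P) = 0.5775 dits
D_KL(P||Q) = 0.0884 dits

H(P,Q) = 0.5775 + 0.0884 = 0.6658 dits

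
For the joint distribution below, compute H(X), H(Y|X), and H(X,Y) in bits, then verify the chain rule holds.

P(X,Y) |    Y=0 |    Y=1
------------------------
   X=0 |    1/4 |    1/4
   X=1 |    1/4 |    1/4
H(X,Y) = 2.0000, H(X) = 1.0000, H(Y|X) = 1.0000 (all in bits)

Chain rule: H(X,Y) = H(X) + H(Y|X)

Left side — joint entropy directly:
H(X,Y) = -Σ p(x,y) log p(x,y) = 2.0000 bits

Right side — compute H(Y|X) from the conditional distributions:
P(X) = (1/2, 1/2), so H(X) = 1.0000 bits
H(Y|X) = Σ_x P(X=x) · H(Y|X=x):
  P(Y|X=0) = (1/2, 1/2), H(Y|X=0) = 1.0000, weight P(X=0) = 1/2
  P(Y|X=1) = (1/2, 1/2), H(Y|X=1) = 1.0000, weight P(X=1) = 1/2
H(Y|X) = 1.0000 bits

H(X) + H(Y|X) = 1.0000 + 1.0000 = 2.0000 bits

Both sides equal 2.0000 bits. ✓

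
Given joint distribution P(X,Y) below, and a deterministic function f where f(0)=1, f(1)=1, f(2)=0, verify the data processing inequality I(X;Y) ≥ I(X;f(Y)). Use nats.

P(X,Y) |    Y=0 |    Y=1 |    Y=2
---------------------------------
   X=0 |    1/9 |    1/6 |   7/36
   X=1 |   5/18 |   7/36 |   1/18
I(X;Y) = 0.0773, I(X;f(Y)) = 0.0648, inequality holds: 0.0773 ≥ 0.0648

Data Processing Inequality: For any Markov chain X → Y → Z, we have I(X;Y) ≥ I(X;Z).

Here Z = f(Y) is a deterministic function of Y, forming X → Y → Z.

Original I(X;Y) = 0.0773 nats

After applying f:
P(X,Z) where Z=f(Y):
- P(X,Z=0) = P(X,Y=2)
- P(X,Z=1) = P(X,Y=0) + P(X,Y=1)

I(X;Z) = I(X;f(Y)) = 0.0648 nats

Verification: 0.0773 ≥ 0.0648 ✓

Information cannot be created by processing; the function f can only lose information about X.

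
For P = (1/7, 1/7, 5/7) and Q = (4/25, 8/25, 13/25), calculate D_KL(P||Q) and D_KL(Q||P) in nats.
D_KL(P||Q) = 0.0954, D_KL(Q||P) = 0.1111

KL divergence is not symmetric: D_KL(P||Q) ≠ D_KL(Q||P) in general.

D_KL(P||Q) = 0.0954 nats
D_KL(Q||P) = 0.1111 nats

No, they are not equal!

This asymmetry is why KL divergence is not a true distance metric.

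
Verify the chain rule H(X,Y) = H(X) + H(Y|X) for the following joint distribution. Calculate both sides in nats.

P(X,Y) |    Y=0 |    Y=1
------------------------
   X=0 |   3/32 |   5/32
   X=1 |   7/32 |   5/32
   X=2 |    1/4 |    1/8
H(X,Y) = 1.7410, H(X) = 1.0822, H(Y|X) = 0.6588 (all in nats)

Chain rule: H(X,Y) = H(X) + H(Y|X)

Left side — joint entropy directly:
H(X,Y) = -Σ p(x,y) log p(x,y) = 1.7410 nats

Right side — compute H(Y|X) from the conditional distributions:
P(X) = (1/4, 3/8, 3/8), so H(X) = 1.0822 nats
H(Y|X) = Σ_x P(X=x) · H(Y|X=x):
  P(Y|X=0) = (3/8, 5/8), H(Y|X=0) = 0.6616, weight P(X=0) = 1/4
  P(Y|X=1) = (7/12, 5/12), H(Y|X=1) = 0.6792, weight P(X=1) = 3/8
  P(Y|X=2) = (2/3, 1/3), H(Y|X=2) = 0.6365, weight P(X=2) = 3/8
H(Y|X) = 0.6588 nats

H(X) + H(Y|X) = 1.0822 + 0.6588 = 1.7410 nats

Both sides equal 1.7410 nats. ✓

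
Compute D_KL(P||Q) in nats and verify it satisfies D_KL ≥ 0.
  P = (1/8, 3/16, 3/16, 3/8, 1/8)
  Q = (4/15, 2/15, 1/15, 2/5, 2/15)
0.1308 nats

KL divergence satisfies the Gibbs inequality: D_KL(P||Q) ≥ 0 for all distributions P, Q.

D_KL(P||Q) = Σ p(x) log(p(x)/q(x))
Term by term:
  x=0: 1/8 × log_e[(1/8)/(4/15)] = -0.0947
  x=1: 3/16 × log_e[(3/16)/(2/15)] = 0.0639
  x=2: 3/16 × log_e[(3/16)/(1/15)] = 0.1939
  x=3: 3/8 × log_e[(3/8)/(2/5)] = -0.0242
  x=4: 1/8 × log_e[(1/8)/(2/15)] = -0.0081
D_KL(P||Q) = 0.1308 nats

D_KL(P||Q) = 0.1308 ≥ 0 ✓

This non-negativity is a fundamental property: relative entropy cannot be negative because it measures how different Q is from P.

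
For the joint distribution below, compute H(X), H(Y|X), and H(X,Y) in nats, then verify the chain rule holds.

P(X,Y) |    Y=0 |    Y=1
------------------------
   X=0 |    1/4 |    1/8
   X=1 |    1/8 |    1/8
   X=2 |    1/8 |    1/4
H(X,Y) = 1.7329, H(X) = 1.0822, H(Y|X) = 0.6507 (all in nats)

Chain rule: H(X,Y) = H(X) + H(Y|X)

Left side — joint entropy directly:
H(X,Y) = -Σ p(x,y) log p(x,y) = 1.7329 nats

Right side — compute H(Y|X) from the conditional distributions:
P(X) = (3/8, 1/4, 3/8), so H(X) = 1.0822 nats
H(Y|X) = Σ_x P(X=x) · H(Y|X=x):
  P(Y|X=0) = (2/3, 1/3), H(Y|X=0) = 0.6365, weight P(X=0) = 3/8
  P(Y|X=1) = (1/2, 1/2), H(Y|X=1) = 0.6931, weight P(X=1) = 1/4
  P(Y|X=2) = (1/3, 2/3), H(Y|X=2) = 0.6365, weight P(X=2) = 3/8
H(Y|X) = 0.6507 nats

H(X) + H(Y|X) = 1.0822 + 0.6507 = 1.7329 nats

Both sides equal 1.7329 nats. ✓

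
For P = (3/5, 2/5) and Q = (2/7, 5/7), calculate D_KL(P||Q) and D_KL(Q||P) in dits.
D_KL(P||Q) = 0.0926, D_KL(Q||P) = 0.0878

KL divergence is not symmetric: D_KL(P||Q) ≠ D_KL(Q||P) in general.

D_KL(P||Q) = 0.0926 dits
D_KL(Q||P) = 0.0878 dits

No, they are not equal!

This asymmetry is why KL divergence is not a true distance metric.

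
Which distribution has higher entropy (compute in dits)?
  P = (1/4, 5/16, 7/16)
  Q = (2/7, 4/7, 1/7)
P

Computing entropies in dits:
H(P) = 0.4654
H(Q) = 0.4151

Distribution P has higher entropy.

Intuition: The distribution closer to uniform (more spread out) has higher entropy.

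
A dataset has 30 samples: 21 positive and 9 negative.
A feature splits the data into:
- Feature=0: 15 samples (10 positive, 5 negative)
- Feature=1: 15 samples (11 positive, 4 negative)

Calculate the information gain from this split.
0.0038 bits

Information Gain = H(Y) - H(Y|Feature)

Before split:
P(positive) = 21/30 = 0.7000
H(Y) = 0.8813 bits

After split:
Feature=0: H = 0.9183 bits (weight = 15/30)
Feature=1: H = 0.8366 bits (weight = 15/30)
H(Y|Feature) = (15/30)×0.9183 + (15/30)×0.8366 = 0.8775 bits

Information Gain = 0.8813 - 0.8775 = 0.0038 bits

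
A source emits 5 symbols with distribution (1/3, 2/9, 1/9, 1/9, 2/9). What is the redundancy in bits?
0.1248 bits

Redundancy measures how far a source is from maximum entropy:
R = H_max - H(X)

Maximum entropy for 5 symbols: H_max = log_2(5) = 2.3219 bits
Actual entropy: H(X) = 2.1972 bits
Redundancy: R = 2.3219 - 2.1972 = 0.1248 bits

This redundancy represents potential for compression: the source could be compressed by 0.1248 bits per symbol.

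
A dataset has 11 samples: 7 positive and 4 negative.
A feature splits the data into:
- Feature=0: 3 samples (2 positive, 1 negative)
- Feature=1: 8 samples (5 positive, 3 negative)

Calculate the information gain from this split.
0.0011 bits

Information Gain = H(Y) - H(Y|Feature)

Before split:
P(positive) = 7/11 = 0.6364
H(Y) = 0.9457 bits

After split:
Feature=0: H = 0.9183 bits (weight = 3/11)
Feature=1: H = 0.9544 bits (weight = 8/11)
H(Y|Feature) = (3/11)×0.9183 + (8/11)×0.9544 = 0.9446 bits

Information Gain = 0.9457 - 0.9446 = 0.0011 bits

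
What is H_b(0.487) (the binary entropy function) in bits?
0.9995 bits

The binary entropy function is:
H(p) = -p log(p) - (1-p) log(1-p)

H(0.487) = -0.487 × log_2(0.487) - 0.513 × log_2(0.513)
H(0.487) = 0.9995 bits

Note: Binary entropy is maximized at p=0.5 (H=1 bit) and minimized at p=0 or p=1 (H=0).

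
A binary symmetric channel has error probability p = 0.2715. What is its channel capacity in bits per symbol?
0.1564 bits

For a binary symmetric channel (BSC) with error probability p:
Capacity C = 1 - H(p) bits per symbol

where H(p) = -p log₂(p) - (1-p) log₂(1-p) is the binary entropy function.

H(0.2715) = 0.8436 bits
C = 1 - 0.8436 = 0.1564 bits per symbol

This means we can reliably transmit up to 0.1564 bits of information per channel use.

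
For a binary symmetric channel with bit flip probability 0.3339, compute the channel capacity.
0.0811 bits

For a binary symmetric channel (BSC) with error probability p:
Capacity C = 1 - H(p) bits per symbol

where H(p) = -p log₂(p) - (1-p) log₂(1-p) is the binary entropy function.

H(0.3339) = 0.9189 bits
C = 1 - 0.9189 = 0.0811 bits per symbol

This means we can reliably transmit up to 0.0811 bits of information per channel use.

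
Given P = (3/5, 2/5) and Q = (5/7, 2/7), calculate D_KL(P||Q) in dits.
0.0130 dits

KL divergence: D_KL(P||Q) = Σ p(x) log(p(x)/q(x))

Computing term by term:
  x=0: 3/5 × log_10[(3/5)/(5/7)] = 3/5 × -0.0757 = -0.0454
  x=1: 2/5 × log_10[(2/5)/(2/7)] = 2/5 × 0.1461 = 0.0585

D_KL(P||Q) = 0.0130 dits

Note: KL divergence is always non-negative and equals 0 iff P = Q.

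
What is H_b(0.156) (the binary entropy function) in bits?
0.6247 bits

The binary entropy function is:
H(p) = -p log(p) - (1-p) log(1-p)

H(0.156) = -0.156 × log_2(0.156) - 0.844 × log_2(0.844)
H(0.156) = 0.6247 bits

Note: Binary entropy is maximized at p=0.5 (H=1 bit) and minimized at p=0 or p=1 (H=0).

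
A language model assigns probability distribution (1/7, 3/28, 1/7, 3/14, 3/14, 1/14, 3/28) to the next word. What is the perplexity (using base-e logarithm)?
6.5751

Perplexity is e^H (or exp(H) for natural log).

First, H = -Σ p log p = 1.8833 nats
Perplexity = e^1.8833 = 6.5751

Interpretation: The model's uncertainty is equivalent to choosing uniformly among 6.6 options.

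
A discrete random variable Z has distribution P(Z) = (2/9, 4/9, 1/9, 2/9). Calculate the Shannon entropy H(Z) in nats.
1.2730 nats

Shannon entropy is H(X) = -Σ p(x) log p(x).

For P = (2/9, 4/9, 1/9, 2/9):
H = -2/9 × log_e(2/9) -4/9 × log_e(4/9) -1/9 × log_e(1/9) -2/9 × log_e(2/9)
H = 1.2730 nats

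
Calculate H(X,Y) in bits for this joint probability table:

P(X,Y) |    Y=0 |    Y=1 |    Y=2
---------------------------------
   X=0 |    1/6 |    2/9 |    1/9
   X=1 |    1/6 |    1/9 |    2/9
2.5305 bits

Joint entropy is H(X,Y) = -Σ_{x,y} p(x,y) log p(x,y).

Summing over all non-zero entries:
H(X,Y) = -[1/6·log_2(1/6) + 2/9·log_2(2/9) + 1/9·log_2(1/9) + 1/6·log_2(1/6) + 1/9·log_2(1/9) + 2/9·log_2(2/9)]
H(X,Y) = 2.5305 bits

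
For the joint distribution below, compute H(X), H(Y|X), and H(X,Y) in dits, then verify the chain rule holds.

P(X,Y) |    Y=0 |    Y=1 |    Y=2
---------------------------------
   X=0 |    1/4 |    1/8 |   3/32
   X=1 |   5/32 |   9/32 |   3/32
H(X,Y) = 0.7371, H(X) = 0.3002, H(Y|X) = 0.4369 (all in dits)

Chain rule: H(X,Y) = H(X) + H(Y|X)

Left side — joint entropy directly:
H(X,Y) = -Σ p(x,y) log p(x,y) = 0.7371 dits

Right side — compute H(Y|X) from the conditional distributions:
P(X) = (15/32, 17/32), so H(X) = 0.3002 dits
H(Y|X) = Σ_x P(X=x) · H(Y|X=x):
  P(Y|X=0) = (8/15, 4/15, 1/5), H(Y|X=0) = 0.4385, weight P(X=0) = 15/32
  P(Y|X=1) = (5/17, 9/17, 3/17), H(Y|X=1) = 0.4355, weight P(X=1) = 17/32
H(Y|X) = 0.4369 dits

H(X) + H(Y|X) = 0.3002 + 0.4369 = 0.7371 dits

Both sides equal 0.7371 dits. ✓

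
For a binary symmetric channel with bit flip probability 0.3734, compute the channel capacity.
0.0468 bits

For a binary symmetric channel (BSC) with error probability p:
Capacity C = 1 - H(p) bits per symbol

where H(p) = -p log₂(p) - (1-p) log₂(1-p) is the binary entropy function.

H(0.3734) = 0.9532 bits
C = 1 - 0.9532 = 0.0468 bits per symbol

This means we can reliably transmit up to 0.0468 bits of information per channel use.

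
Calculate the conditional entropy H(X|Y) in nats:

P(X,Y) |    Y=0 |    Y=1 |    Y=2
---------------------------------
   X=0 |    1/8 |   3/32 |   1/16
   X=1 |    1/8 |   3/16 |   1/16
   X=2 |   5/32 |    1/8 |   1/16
1.0797 nats

Using the chain rule: H(X|Y) = H(X,Y) - H(Y)

First, compute H(X,Y) = 2.1255 nats

Marginal P(Y) = (13/32, 13/32, 3/16)
H(Y) = 1.0458 nats

H(X|Y) = H(X,Y) - H(Y) = 2.1255 - 1.0458 = 1.0797 nats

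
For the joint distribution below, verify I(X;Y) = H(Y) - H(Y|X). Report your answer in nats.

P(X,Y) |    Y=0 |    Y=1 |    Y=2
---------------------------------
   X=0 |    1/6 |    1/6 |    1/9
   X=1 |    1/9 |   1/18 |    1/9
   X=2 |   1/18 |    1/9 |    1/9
I(X;Y) = 0.0316 nats

Mutual information has multiple equivalent forms:
- I(X;Y) = H(X) - H(X|Y)
- I(X;Y) = H(Y) - H(Y|X)
- I(X;Y) = H(X) + H(Y) - H(X,Y)

Computing all quantities:
H(X) = 1.0720, H(Y) = 1.0986, H(X,Y) = 2.1391
H(X|Y) = 1.0405, H(Y|X) = 1.0670

Verification:
H(X) - H(X|Y) = 1.0720 - 1.0405 = 0.0316
H(Y) - H(Y|X) = 1.0986 - 1.0670 = 0.0316
H(X) + H(Y) - H(X,Y) = 1.0720 + 1.0986 - 2.1391 = 0.0316

All forms give I(X;Y) = 0.0316 nats. ✓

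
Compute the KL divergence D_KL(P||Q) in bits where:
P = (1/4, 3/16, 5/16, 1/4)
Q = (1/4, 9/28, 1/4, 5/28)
0.0762 bits

KL divergence: D_KL(P||Q) = Σ p(x) log(p(x)/q(x))

Computing term by term:
  x=0: 1/4 × log_2[(1/4)/(1/4)] = 1/4 × 0.0000 = 0.0000
  x=1: 3/16 × log_2[(3/16)/(9/28)] = 3/16 × -0.7776 = -0.1458
  x=2: 5/16 × log_2[(5/16)/(1/4)] = 5/16 × 0.3219 = 0.1006
  x=3: 1/4 × log_2[(1/4)/(5/28)] = 1/4 × 0.4854 = 0.1214

D_KL(P||Q) = 0.0762 bits

Note: KL divergence is always non-negative and equals 0 iff P = Q.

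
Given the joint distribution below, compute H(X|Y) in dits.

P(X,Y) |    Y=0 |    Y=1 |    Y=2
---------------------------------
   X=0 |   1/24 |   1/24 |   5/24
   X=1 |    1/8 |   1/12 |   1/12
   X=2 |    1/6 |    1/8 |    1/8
0.4372 dits

Using the chain rule: H(X|Y) = H(X,Y) - H(Y)

First, compute H(X,Y) = 0.9052 dits

Marginal P(Y) = (1/3, 1/4, 5/12)
H(Y) = 0.4680 dits

H(X|Y) = H(X,Y) - H(Y) = 0.9052 - 0.4680 = 0.4372 dits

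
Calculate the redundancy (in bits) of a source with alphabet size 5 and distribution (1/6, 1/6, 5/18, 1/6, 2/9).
0.0339 bits

Redundancy measures how far a source is from maximum entropy:
R = H_max - H(X)

Maximum entropy for 5 symbols: H_max = log_2(5) = 2.3219 bits
Actual entropy: H(X) = 2.2880 bits
Redundancy: R = 2.3219 - 2.2880 = 0.0339 bits

This redundancy represents potential for compression: the source could be compressed by 0.0339 bits per symbol.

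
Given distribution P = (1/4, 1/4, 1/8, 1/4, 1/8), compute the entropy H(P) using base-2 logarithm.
2.2500 bits

Shannon entropy is H(X) = -Σ p(x) log p(x).

For P = (1/4, 1/4, 1/8, 1/4, 1/8):
H = -1/4 × log_2(1/4) -1/4 × log_2(1/4) -1/8 × log_2(1/8) -1/4 × log_2(1/4) -1/8 × log_2(1/8)
H = 2.2500 bits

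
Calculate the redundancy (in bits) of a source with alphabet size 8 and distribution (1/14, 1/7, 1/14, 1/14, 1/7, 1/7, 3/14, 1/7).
0.1037 bits

Redundancy measures how far a source is from maximum entropy:
R = H_max - H(X)

Maximum entropy for 8 symbols: H_max = log_2(8) = 3.0000 bits
Actual entropy: H(X) = 2.8963 bits
Redundancy: R = 3.0000 - 2.8963 = 0.1037 bits

This redundancy represents potential for compression: the source could be compressed by 0.1037 bits per symbol.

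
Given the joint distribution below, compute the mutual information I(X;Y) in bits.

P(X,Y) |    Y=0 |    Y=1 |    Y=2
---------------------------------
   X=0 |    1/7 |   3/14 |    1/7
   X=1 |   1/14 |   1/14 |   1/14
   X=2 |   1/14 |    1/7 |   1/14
0.0101 bits

Mutual information: I(X;Y) = H(X) + H(Y) - H(X,Y)

Marginals:
P(X) = (1/2, 3/14, 2/7), H(X) = 1.4926 bits
P(Y) = (2/7, 3/7, 2/7), H(Y) = 1.5567 bits

Joint entropy: H(X,Y) = 3.0391 bits

I(X;Y) = 1.4926 + 1.5567 - 3.0391 = 0.0101 bits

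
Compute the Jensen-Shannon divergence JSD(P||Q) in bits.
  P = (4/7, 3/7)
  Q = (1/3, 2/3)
0.0417 bits

Jensen-Shannon divergence is:
JSD(P||Q) = 0.5 × D_KL(P||M) + 0.5 × D_KL(Q||M)
where M = 0.5 × (P + Q) is the mixture distribution.

M = 0.5 × (4/7, 3/7) + 0.5 × (1/3, 2/3) = (0.452381, 0.547619)

D_KL(P||M) = 0.0410 bits
D_KL(Q||M) = 0.0423 bits

JSD(P||Q) = 0.5 × 0.0410 + 0.5 × 0.0423 = 0.0417 bits

Unlike KL divergence, JSD is symmetric and bounded: 0 ≤ JSD ≤ log(2).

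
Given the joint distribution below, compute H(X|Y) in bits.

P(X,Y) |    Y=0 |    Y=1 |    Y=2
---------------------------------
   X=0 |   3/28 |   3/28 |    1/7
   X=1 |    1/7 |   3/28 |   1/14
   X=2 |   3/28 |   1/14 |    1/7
1.5507 bits

Using the chain rule: H(X|Y) = H(X,Y) - H(Y)

First, compute H(X,Y) = 3.1281 bits

Marginal P(Y) = (5/14, 2/7, 5/14)
H(Y) = 1.5774 bits

H(X|Y) = H(X,Y) - H(Y) = 3.1281 - 1.5774 = 1.5507 bits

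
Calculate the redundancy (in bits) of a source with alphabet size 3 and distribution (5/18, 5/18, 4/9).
0.0383 bits

Redundancy measures how far a source is from maximum entropy:
R = H_max - H(X)

Maximum entropy for 3 symbols: H_max = log_2(3) = 1.5850 bits
Actual entropy: H(X) = 1.5466 bits
Redundancy: R = 1.5850 - 1.5466 = 0.0383 bits

This redundancy represents potential for compression: the source could be compressed by 0.0383 bits per symbol.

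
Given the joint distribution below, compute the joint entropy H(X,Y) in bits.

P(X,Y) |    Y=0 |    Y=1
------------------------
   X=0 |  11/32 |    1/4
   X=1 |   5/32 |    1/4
1.9480 bits

Joint entropy is H(X,Y) = -Σ_{x,y} p(x,y) log p(x,y).

Summing over all non-zero entries:
H(X,Y) = -[11/32·log_2(11/32) + 1/4·log_2(1/4) + 5/32·log_2(5/32) + 1/4·log_2(1/4)]
H(X,Y) = 1.9480 bits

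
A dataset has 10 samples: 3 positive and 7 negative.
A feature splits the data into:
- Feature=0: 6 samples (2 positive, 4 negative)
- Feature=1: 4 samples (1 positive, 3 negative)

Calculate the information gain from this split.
0.0058 bits

Information Gain = H(Y) - H(Y|Feature)

Before split:
P(positive) = 3/10 = 0.3000
H(Y) = 0.8813 bits

After split:
Feature=0: H = 0.9183 bits (weight = 6/10)
Feature=1: H = 0.8113 bits (weight = 4/10)
H(Y|Feature) = (6/10)×0.9183 + (4/10)×0.8113 = 0.8755 bits

Information Gain = 0.8813 - 0.8755 = 0.0058 bits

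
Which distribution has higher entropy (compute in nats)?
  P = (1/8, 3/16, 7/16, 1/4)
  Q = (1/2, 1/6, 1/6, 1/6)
P

Computing entropies in nats:
H(P) = 1.2820
H(Q) = 1.2425

Distribution P has higher entropy.

Intuition: The distribution closer to uniform (more spread out) has higher entropy.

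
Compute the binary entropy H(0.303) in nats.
0.6134 nats

The binary entropy function is:
H(p) = -p log(p) - (1-p) log(1-p)

H(0.303) = -0.303 × log_e(0.303) - 0.697 × log_e(0.697)
H(0.303) = 0.6134 nats

Note: Binary entropy is maximized at p=0.5 (H=1 bit) and minimized at p=0 or p=1 (H=0).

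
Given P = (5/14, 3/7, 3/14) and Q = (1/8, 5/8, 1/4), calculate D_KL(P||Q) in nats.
0.1802 nats

KL divergence: D_KL(P||Q) = Σ p(x) log(p(x)/q(x))

Computing term by term:
  x=0: 5/14 × log_e[(5/14)/(1/8)] = 5/14 × 1.0498 = 0.3749
  x=1: 3/7 × log_e[(3/7)/(5/8)] = 3/7 × -0.3773 = -0.1617
  x=2: 3/14 × log_e[(3/14)/(1/4)] = 3/14 × -0.1542 = -0.0330

D_KL(P||Q) = 0.1802 nats

Note: KL divergence is always non-negative and equals 0 iff P = Q.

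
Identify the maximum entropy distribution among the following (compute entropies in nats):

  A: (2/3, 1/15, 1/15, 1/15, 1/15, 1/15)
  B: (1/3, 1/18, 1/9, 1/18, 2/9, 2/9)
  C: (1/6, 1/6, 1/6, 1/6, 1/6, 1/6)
C

For a discrete distribution over n outcomes, entropy is maximized by the uniform distribution.

Computing entropies:
H(A) = 1.1730 nats
H(B) = 1.6000 nats
H(C) = 1.7918 nats

The uniform distribution (where all probabilities equal 1/6) achieves the maximum entropy of log_e(6) = 1.7918 nats.

Distribution C has the highest entropy.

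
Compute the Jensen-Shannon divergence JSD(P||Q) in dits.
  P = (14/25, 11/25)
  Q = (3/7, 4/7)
0.0038 dits

Jensen-Shannon divergence is:
JSD(P||Q) = 0.5 × D_KL(P||M) + 0.5 × D_KL(Q||M)
where M = 0.5 × (P + Q) is the mixture distribution.

M = 0.5 × (14/25, 11/25) + 0.5 × (3/7, 4/7) = (0.494286, 0.505714)

D_KL(P||M) = 0.0038 dits
D_KL(Q||M) = 0.0038 dits

JSD(P||Q) = 0.5 × 0.0038 + 0.5 × 0.0038 = 0.0038 dits

Unlike KL divergence, JSD is symmetric and bounded: 0 ≤ JSD ≤ log(2).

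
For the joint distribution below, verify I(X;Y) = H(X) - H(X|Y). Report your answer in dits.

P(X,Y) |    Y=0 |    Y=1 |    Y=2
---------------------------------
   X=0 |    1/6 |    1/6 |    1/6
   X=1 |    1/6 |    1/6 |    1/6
I(X;Y) = 0.0000 dits

Mutual information has multiple equivalent forms:
- I(X;Y) = H(X) - H(X|Y)
- I(X;Y) = H(Y) - H(Y|X)
- I(X;Y) = H(X) + H(Y) - H(X,Y)

Computing all quantities:
H(X) = 0.3010, H(Y) = 0.4771, H(X,Y) = 0.7782
H(X|Y) = 0.3010, H(Y|X) = 0.4771

Verification:
H(X) - H(X|Y) = 0.3010 - 0.3010 = 0.0000
H(Y) - H(Y|X) = 0.4771 - 0.4771 = 0.0000
H(X) + H(Y) - H(X,Y) = 0.3010 + 0.4771 - 0.7782 = 0.0000

All forms give I(X;Y) = 0.0000 dits. ✓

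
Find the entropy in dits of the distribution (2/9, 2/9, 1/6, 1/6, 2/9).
0.6949 dits

Shannon entropy is H(X) = -Σ p(x) log p(x).

For P = (2/9, 2/9, 1/6, 1/6, 2/9):
H = -2/9 × log_10(2/9) -2/9 × log_10(2/9) -1/6 × log_10(1/6) -1/6 × log_10(1/6) -2/9 × log_10(2/9)
H = 0.6949 dits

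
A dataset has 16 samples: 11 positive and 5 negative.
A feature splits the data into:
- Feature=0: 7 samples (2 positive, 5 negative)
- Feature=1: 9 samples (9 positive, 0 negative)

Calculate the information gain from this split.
0.5184 bits

Information Gain = H(Y) - H(Y|Feature)

Before split:
P(positive) = 11/16 = 0.6875
H(Y) = 0.8960 bits

After split:
Feature=0: H = 0.8631 bits (weight = 7/16)
Feature=1: H = 0.0000 bits (weight = 9/16)
H(Y|Feature) = (7/16)×0.8631 + (9/16)×0.0000 = 0.3776 bits

Information Gain = 0.8960 - 0.3776 = 0.5184 bits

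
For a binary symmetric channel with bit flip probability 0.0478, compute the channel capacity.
0.7230 bits

For a binary symmetric channel (BSC) with error probability p:
Capacity C = 1 - H(p) bits per symbol

where H(p) = -p log₂(p) - (1-p) log₂(1-p) is the binary entropy function.

H(0.0478) = 0.2770 bits
C = 1 - 0.2770 = 0.7230 bits per symbol

This means we can reliably transmit up to 0.7230 bits of information per channel use.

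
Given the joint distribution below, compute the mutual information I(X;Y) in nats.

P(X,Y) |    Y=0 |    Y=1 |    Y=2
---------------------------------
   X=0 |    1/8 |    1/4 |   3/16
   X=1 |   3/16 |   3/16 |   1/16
0.0356 nats

Mutual information: I(X;Y) = H(X) + H(Y) - H(X,Y)

Marginals:
P(X) = (9/16, 7/16), H(X) = 0.6853 nats
P(Y) = (5/16, 7/16, 1/4), H(Y) = 1.0717 nats

Joint entropy: H(X,Y) = 1.7214 nats

I(X;Y) = 0.6853 + 1.0717 - 1.7214 = 0.0356 nats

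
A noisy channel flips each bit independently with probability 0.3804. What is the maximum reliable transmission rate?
0.0417 bits

For a binary symmetric channel (BSC) with error probability p:
Capacity C = 1 - H(p) bits per symbol

where H(p) = -p log₂(p) - (1-p) log₂(1-p) is the binary entropy function.

H(0.3804) = 0.9583 bits
C = 1 - 0.9583 = 0.0417 bits per symbol

This means we can reliably transmit up to 0.0417 bits of information per channel use.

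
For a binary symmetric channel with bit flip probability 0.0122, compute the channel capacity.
0.9050 bits

For a binary symmetric channel (BSC) with error probability p:
Capacity C = 1 - H(p) bits per symbol

where H(p) = -p log₂(p) - (1-p) log₂(1-p) is the binary entropy function.

H(0.0122) = 0.0950 bits
C = 1 - 0.0950 = 0.9050 bits per symbol

This means we can reliably transmit up to 0.9050 bits of information per channel use.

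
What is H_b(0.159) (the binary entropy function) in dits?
0.1902 dits

The binary entropy function is:
H(p) = -p log(p) - (1-p) log(1-p)

H(0.159) = -0.159 × log_10(0.159) - 0.841 × log_10(0.841)
H(0.159) = 0.1902 dits

Note: Binary entropy is maximized at p=0.5 (H=1 bit) and minimized at p=0 or p=1 (H=0).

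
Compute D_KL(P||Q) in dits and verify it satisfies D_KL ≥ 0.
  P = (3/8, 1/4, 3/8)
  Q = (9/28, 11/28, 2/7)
0.0203 dits

KL divergence satisfies the Gibbs inequality: D_KL(P||Q) ≥ 0 for all distributions P, Q.

D_KL(P||Q) = Σ p(x) log(p(x)/q(x))
Term by term:
  x=0: 3/8 × log_10[(3/8)/(9/28)] = 0.0251
  x=1: 1/4 × log_10[(1/4)/(11/28)] = -0.0491
  x=2: 3/8 × log_10[(3/8)/(2/7)] = 0.0443
D_KL(P||Q) = 0.0203 dits

D_KL(P||Q) = 0.0203 ≥ 0 ✓

This non-negativity is a fundamental property: relative entropy cannot be negative because it measures how different Q is from P.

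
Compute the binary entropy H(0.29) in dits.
0.2615 dits

The binary entropy function is:
H(p) = -p log(p) - (1-p) log(1-p)

H(0.29) = -0.29 × log_10(0.29) - 0.71 × log_10(0.71)
H(0.29) = 0.2615 dits

Note: Binary entropy is maximized at p=0.5 (H=1 bit) and minimized at p=0 or p=1 (H=0).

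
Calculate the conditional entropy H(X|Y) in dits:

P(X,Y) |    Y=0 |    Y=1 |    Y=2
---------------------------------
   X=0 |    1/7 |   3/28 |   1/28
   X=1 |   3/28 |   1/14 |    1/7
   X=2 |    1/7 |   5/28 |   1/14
0.4494 dits

Using the chain rule: H(X|Y) = H(X,Y) - H(Y)

First, compute H(X,Y) = 0.9191 dits

Marginal P(Y) = (11/28, 5/14, 1/4)
H(Y) = 0.4696 dits

H(X|Y) = H(X,Y) - H(Y) = 0.9191 - 0.4696 = 0.4494 dits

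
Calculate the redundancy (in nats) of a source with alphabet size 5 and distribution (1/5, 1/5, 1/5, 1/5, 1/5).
0.0000 nats

Redundancy measures how far a source is from maximum entropy:
R = H_max - H(X)

Maximum entropy for 5 symbols: H_max = log_e(5) = 1.6094 nats
Actual entropy: H(X) = 1.6094 nats
Redundancy: R = 1.6094 - 1.6094 = 0.0000 nats

This redundancy represents potential for compression: the source could be compressed by 0.0000 nats per symbol.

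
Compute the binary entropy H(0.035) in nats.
0.1517 nats

The binary entropy function is:
H(p) = -p log(p) - (1-p) log(1-p)

H(0.035) = -0.035 × log_e(0.035) - 0.965 × log_e(0.965)
H(0.035) = 0.1517 nats

Note: Binary entropy is maximized at p=0.5 (H=1 bit) and minimized at p=0 or p=1 (H=0).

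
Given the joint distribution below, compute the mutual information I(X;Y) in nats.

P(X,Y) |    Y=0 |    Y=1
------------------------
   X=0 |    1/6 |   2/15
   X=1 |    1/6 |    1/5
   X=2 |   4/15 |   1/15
0.0475 nats

Mutual information: I(X;Y) = H(X) + H(Y) - H(X,Y)

Marginals:
P(X) = (3/10, 11/30, 1/3), H(X) = 1.0953 nats
P(Y) = (3/5, 2/5), H(Y) = 0.6730 nats

Joint entropy: H(X,Y) = 1.7208 nats

I(X;Y) = 1.0953 + 0.6730 - 1.7208 = 0.0475 nats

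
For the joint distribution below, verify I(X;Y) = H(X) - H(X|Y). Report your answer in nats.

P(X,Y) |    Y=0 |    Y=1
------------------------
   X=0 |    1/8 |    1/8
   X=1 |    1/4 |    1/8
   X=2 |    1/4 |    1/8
I(X;Y) = 0.0109 nats

Mutual information has multiple equivalent forms:
- I(X;Y) = H(X) - H(X|Y)
- I(X;Y) = H(Y) - H(Y|X)
- I(X;Y) = H(X) + H(Y) - H(X,Y)

Computing all quantities:
H(X) = 1.0822, H(Y) = 0.6616, H(X,Y) = 1.7329
H(X|Y) = 1.0713, H(Y|X) = 0.6507

Verification:
H(X) - H(X|Y) = 1.0822 - 1.0713 = 0.0109
H(Y) - H(Y|X) = 0.6616 - 0.6507 = 0.0109
H(X) + H(Y) - H(X,Y) = 1.0822 + 0.6616 - 1.7329 = 0.0109

All forms give I(X;Y) = 0.0109 nats. ✓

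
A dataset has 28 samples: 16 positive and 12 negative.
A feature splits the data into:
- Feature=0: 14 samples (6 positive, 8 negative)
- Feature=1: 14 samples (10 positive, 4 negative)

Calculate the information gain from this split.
0.0611 bits

Information Gain = H(Y) - H(Y|Feature)

Before split:
P(positive) = 16/28 = 0.5714
H(Y) = 0.9852 bits

After split:
Feature=0: H = 0.9852 bits (weight = 14/28)
Feature=1: H = 0.8631 bits (weight = 14/28)
H(Y|Feature) = (14/28)×0.9852 + (14/28)×0.8631 = 0.9242 bits

Information Gain = 0.9852 - 0.9242 = 0.0611 bits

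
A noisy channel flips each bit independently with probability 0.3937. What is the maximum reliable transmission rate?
0.0329 bits

For a binary symmetric channel (BSC) with error probability p:
Capacity C = 1 - H(p) bits per symbol

where H(p) = -p log₂(p) - (1-p) log₂(1-p) is the binary entropy function.

H(0.3937) = 0.9671 bits
C = 1 - 0.9671 = 0.0329 bits per symbol

This means we can reliably transmit up to 0.0329 bits of information per channel use.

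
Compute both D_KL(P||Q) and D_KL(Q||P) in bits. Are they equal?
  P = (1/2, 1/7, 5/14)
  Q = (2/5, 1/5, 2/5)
D_KL(P||Q) = 0.0332, D_KL(Q||P) = 0.0337

KL divergence is not symmetric: D_KL(P||Q) ≠ D_KL(Q||P) in general.

D_KL(P||Q) = 0.0332 bits
D_KL(Q||P) = 0.0337 bits

No, they are not equal!

This asymmetry is why KL divergence is not a true distance metric.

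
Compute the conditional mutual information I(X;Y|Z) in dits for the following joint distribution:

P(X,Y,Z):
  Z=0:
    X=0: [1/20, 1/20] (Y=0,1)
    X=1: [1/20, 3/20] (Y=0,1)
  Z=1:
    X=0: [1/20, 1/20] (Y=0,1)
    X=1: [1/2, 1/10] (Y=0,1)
0.0144 dits

Conditional mutual information: I(X;Y|Z) = H(X|Z) + H(Y|Z) - H(X,Y|Z)

H(Z) = 0.2653
H(X,Z) = 0.4729 → H(X|Z) = 0.2076
H(Y,Z) = 0.5062 → H(Y|Z) = 0.2409
H(X,Y,Z) = 0.6994 → H(X,Y|Z) = 0.4341

I(X;Y|Z) = 0.2076 + 0.2409 - 0.4341 = 0.0144 dits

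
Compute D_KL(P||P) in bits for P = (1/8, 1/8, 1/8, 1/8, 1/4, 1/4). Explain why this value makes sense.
0.0000 bits

KL divergence satisfies the Gibbs inequality: D_KL(P||Q) ≥ 0 for all distributions P, Q.

D_KL(P||Q) = Σ p(x) log(p(x)/q(x))
Each term is p(x) × log_2(p(x)/p(x)) = p(x) × log_2(1) = 0, so the sum is 0.
D_KL(P||Q) = 0.0000 bits

When P = Q, the KL divergence is exactly 0, as there is no 'divergence' between identical distributions.

This non-negativity is a fundamental property: relative entropy cannot be negative because it measures how different Q is from P.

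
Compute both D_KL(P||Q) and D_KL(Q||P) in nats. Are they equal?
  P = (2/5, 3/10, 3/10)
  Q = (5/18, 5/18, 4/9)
D_KL(P||Q) = 0.0510, D_KL(Q||P) = 0.0520

KL divergence is not symmetric: D_KL(P||Q) ≠ D_KL(Q||P) in general.

D_KL(P||Q) = 0.0510 nats
D_KL(Q||P) = 0.0520 nats

No, they are not equal!

This asymmetry is why KL divergence is not a true distance metric.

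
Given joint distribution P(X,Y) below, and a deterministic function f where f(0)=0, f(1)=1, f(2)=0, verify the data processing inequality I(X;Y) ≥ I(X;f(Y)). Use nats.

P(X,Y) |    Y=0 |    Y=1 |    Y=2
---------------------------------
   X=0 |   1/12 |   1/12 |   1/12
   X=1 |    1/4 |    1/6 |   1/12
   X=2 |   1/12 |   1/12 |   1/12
I(X;Y) = 0.0225, I(X;f(Y)) = 0.0000, inequality holds: 0.0225 ≥ 0.0000

Data Processing Inequality: For any Markov chain X → Y → Z, we have I(X;Y) ≥ I(X;Z).

Here Z = f(Y) is a deterministic function of Y, forming X → Y → Z.

Original I(X;Y) = 0.0225 nats

After applying f:
P(X,Z) where Z=f(Y):
- P(X,Z=0) = P(X,Y=0) + P(X,Y=2)
- P(X,Z=1) = P(X,Y=1)

I(X;Z) = I(X;f(Y)) = 0.0000 nats

Verification: 0.0225 ≥ 0.0000 ✓

Information cannot be created by processing; the function f can only lose information about X.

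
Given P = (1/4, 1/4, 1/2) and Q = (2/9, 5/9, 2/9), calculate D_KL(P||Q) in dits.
0.1022 dits

KL divergence: D_KL(P||Q) = Σ p(x) log(p(x)/q(x))

Computing term by term:
  x=0: 1/4 × log_10[(1/4)/(2/9)] = 1/4 × 0.0512 = 0.0128
  x=1: 1/4 × log_10[(1/4)/(5/9)] = 1/4 × -0.3468 = -0.0867
  x=2: 1/2 × log_10[(1/2)/(2/9)] = 1/2 × 0.3522 = 0.1761

D_KL(P||Q) = 0.1022 dits

Note: KL divergence is always non-negative and equals 0 iff P = Q.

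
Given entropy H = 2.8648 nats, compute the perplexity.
17.5455

Perplexity is e^H (or exp(H) for natural log).

H = 2.8648 nats
Perplexity = e^2.8648 = 17.5455

Interpretation: The model's uncertainty is equivalent to choosing uniformly among 17.5 options.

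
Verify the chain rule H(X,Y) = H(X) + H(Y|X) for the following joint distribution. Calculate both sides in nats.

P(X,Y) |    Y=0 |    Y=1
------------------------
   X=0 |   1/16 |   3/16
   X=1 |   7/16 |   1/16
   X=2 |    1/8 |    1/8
H(X,Y) = 1.5420, H(X) = 1.0397, H(Y|X) = 0.5023 (all in nats)

Chain rule: H(X,Y) = H(X) + H(Y|X)

Left side — joint entropy directly:
H(X,Y) = -Σ p(x,y) log p(x,y) = 1.5420 nats

Right side — compute H(Y|X) from the conditional distributions:
P(X) = (1/4, 1/2, 1/4), so H(X) = 1.0397 nats
H(Y|X) = Σ_x P(X=x) · H(Y|X=x):
  P(Y|X=0) = (1/4, 3/4), H(Y|X=0) = 0.5623, weight P(X=0) = 1/4
  P(Y|X=1) = (7/8, 1/8), H(Y|X=1) = 0.3768, weight P(X=1) = 1/2
  P(Y|X=2) = (1/2, 1/2), H(Y|X=2) = 0.6931, weight P(X=2) = 1/4
H(Y|X) = 0.5023 nats

H(X) + H(Y|X) = 1.0397 + 0.5023 = 1.5420 nats

Both sides equal 1.5420 nats. ✓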